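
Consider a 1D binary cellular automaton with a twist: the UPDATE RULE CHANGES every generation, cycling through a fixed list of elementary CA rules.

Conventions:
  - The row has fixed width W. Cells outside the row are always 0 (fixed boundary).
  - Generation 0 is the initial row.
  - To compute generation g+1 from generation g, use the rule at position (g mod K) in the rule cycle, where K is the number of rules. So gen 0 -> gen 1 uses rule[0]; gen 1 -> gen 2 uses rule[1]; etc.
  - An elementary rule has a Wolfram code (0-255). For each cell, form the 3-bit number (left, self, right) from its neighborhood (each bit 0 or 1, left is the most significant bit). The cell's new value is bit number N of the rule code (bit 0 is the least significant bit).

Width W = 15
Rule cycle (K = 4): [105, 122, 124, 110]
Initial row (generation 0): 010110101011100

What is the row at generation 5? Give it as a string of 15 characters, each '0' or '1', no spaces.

Gen 0: 010110101011100
Gen 1 (rule 105): 001111010110101
Gen 2 (rule 122): 011001101111010
Gen 3 (rule 124): 011101111001111
Gen 4 (rule 110): 110111001011001
Gen 5 (rule 105): 111101000111000

Answer: 111101000111000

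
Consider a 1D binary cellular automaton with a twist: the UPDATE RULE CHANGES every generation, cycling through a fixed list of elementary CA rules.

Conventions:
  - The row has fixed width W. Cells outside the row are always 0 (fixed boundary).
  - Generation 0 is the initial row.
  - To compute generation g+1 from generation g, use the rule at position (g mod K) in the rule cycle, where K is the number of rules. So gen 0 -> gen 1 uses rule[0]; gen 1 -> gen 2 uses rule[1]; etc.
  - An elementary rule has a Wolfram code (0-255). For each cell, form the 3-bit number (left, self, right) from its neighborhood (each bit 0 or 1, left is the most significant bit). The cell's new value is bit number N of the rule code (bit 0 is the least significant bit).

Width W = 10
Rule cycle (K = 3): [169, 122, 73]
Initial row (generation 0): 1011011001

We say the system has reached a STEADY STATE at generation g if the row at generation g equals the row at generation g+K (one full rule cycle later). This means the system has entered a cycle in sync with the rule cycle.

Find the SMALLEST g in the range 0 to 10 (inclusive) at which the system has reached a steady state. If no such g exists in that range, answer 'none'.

Answer: none

Derivation:
Gen 0: 1011011001
Gen 1 (rule 169): 0110110000
Gen 2 (rule 122): 1111111000
Gen 3 (rule 73): 1000001011
Gen 4 (rule 169): 0011100110
Gen 5 (rule 122): 0110111111
Gen 6 (rule 73): 0110100001
Gen 7 (rule 169): 0101001100
Gen 8 (rule 122): 1010111110
Gen 9 (rule 73): 0000100010
Gen 10 (rule 169): 1110001000
Gen 11 (rule 122): 1011010100
Gen 12 (rule 73): 0011000001
Gen 13 (rule 169): 1010011100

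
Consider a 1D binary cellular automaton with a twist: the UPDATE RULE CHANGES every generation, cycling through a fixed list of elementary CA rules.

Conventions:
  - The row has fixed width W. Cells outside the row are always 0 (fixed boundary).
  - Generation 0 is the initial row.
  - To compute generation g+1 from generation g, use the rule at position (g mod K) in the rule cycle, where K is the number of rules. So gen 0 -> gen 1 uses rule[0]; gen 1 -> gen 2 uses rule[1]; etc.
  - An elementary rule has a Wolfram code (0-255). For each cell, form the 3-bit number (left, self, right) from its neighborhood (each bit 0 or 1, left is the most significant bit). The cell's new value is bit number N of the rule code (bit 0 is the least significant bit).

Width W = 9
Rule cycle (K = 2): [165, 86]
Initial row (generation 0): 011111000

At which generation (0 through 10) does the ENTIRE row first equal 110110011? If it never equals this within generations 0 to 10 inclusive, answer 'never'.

Answer: 6

Derivation:
Gen 0: 011111000
Gen 1 (rule 165): 001110011
Gen 2 (rule 86): 010011101
Gen 3 (rule 165): 010001011
Gen 4 (rule 86): 111011001
Gen 5 (rule 165): 010100001
Gen 6 (rule 86): 110110011
Gen 7 (rule 165): 001000000
Gen 8 (rule 86): 011100000
Gen 9 (rule 165): 001001111
Gen 10 (rule 86): 011110001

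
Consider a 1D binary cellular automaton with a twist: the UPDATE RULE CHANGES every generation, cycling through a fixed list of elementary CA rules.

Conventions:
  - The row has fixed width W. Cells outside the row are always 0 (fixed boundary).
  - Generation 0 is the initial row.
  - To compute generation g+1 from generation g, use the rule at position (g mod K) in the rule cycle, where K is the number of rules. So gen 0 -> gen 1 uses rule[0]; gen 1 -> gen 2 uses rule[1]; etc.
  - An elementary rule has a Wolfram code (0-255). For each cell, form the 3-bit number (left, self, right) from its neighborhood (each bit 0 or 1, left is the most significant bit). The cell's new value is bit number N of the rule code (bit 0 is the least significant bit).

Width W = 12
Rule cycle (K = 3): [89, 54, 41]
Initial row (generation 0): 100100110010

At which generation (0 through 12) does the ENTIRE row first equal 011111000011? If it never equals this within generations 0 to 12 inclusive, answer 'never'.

Answer: 4

Derivation:
Gen 0: 100100110010
Gen 1 (rule 89): 010010111001
Gen 2 (rule 54): 111111000111
Gen 3 (rule 41): 100000010100
Gen 4 (rule 89): 011111000011
Gen 5 (rule 54): 100000100100
Gen 6 (rule 41): 001110000001
Gen 7 (rule 89): 101011111100
Gen 8 (rule 54): 111100000010
Gen 9 (rule 41): 100001111000
Gen 10 (rule 89): 011101001111
Gen 11 (rule 54): 100011110000
Gen 12 (rule 41): 001010000111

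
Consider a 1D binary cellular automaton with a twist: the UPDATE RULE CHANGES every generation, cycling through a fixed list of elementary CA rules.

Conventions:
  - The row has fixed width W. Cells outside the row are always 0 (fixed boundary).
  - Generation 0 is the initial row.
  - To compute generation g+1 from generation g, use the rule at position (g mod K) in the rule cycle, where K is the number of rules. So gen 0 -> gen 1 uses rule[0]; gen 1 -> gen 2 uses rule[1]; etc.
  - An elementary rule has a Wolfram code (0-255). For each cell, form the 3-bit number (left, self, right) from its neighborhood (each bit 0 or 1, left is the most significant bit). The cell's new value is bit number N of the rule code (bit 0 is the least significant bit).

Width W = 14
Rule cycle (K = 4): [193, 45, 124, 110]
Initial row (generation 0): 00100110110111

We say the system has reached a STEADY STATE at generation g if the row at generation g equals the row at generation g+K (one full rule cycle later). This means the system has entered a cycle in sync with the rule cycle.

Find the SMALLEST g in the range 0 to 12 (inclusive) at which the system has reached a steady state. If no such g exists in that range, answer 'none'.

Answer: none

Derivation:
Gen 0: 00100110110111
Gen 1 (rule 193): 10000010010011
Gen 2 (rule 45): 10111010010010
Gen 3 (rule 124): 11101111011011
Gen 4 (rule 110): 10111001111111
Gen 5 (rule 193): 00011000111111
Gen 6 (rule 45): 11010010100000
Gen 7 (rule 124): 11111011110000
Gen 8 (rule 110): 10001110010000
Gen 9 (rule 193): 00100110000111
Gen 10 (rule 45): 10100100110100
Gen 11 (rule 124): 11110110111110
Gen 12 (rule 110): 10011111100010
Gen 13 (rule 193): 00001111101000
Gen 14 (rule 45): 11101000011011
Gen 15 (rule 124): 10111100011111
Gen 16 (rule 110): 11100100110001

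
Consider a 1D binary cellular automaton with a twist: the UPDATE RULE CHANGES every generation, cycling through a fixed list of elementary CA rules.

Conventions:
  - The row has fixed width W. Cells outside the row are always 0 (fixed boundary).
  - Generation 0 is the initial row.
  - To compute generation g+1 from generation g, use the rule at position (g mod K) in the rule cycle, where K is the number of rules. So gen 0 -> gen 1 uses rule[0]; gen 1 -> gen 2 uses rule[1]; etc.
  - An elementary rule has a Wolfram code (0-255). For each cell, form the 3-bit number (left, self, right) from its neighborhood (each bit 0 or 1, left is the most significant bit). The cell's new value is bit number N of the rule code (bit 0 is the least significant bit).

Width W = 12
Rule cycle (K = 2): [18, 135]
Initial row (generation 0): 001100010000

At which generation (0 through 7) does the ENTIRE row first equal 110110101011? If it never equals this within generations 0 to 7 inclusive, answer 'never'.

Gen 0: 001100010000
Gen 1 (rule 18): 010010101000
Gen 2 (rule 135): 110110101011
Gen 3 (rule 18): 000000000000
Gen 4 (rule 135): 111111111111
Gen 5 (rule 18): 000000000000
Gen 6 (rule 135): 111111111111
Gen 7 (rule 18): 000000000000

Answer: 2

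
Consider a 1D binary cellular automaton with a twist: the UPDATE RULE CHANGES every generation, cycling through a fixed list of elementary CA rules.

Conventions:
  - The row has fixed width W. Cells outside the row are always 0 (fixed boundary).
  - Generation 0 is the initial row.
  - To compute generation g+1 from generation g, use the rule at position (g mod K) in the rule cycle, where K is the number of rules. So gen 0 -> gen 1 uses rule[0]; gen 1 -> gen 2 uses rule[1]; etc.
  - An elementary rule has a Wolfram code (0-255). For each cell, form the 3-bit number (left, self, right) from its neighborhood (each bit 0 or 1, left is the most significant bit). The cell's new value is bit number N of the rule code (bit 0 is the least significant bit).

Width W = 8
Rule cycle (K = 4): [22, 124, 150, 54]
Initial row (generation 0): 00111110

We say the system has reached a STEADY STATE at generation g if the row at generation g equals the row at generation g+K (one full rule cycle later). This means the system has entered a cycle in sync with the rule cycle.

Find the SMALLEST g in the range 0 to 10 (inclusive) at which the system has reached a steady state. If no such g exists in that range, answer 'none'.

Gen 0: 00111110
Gen 1 (rule 22): 01000001
Gen 2 (rule 124): 01100001
Gen 3 (rule 150): 10010011
Gen 4 (rule 54): 11111100
Gen 5 (rule 22): 00000010
Gen 6 (rule 124): 00000011
Gen 7 (rule 150): 00000100
Gen 8 (rule 54): 00001110
Gen 9 (rule 22): 00010001
Gen 10 (rule 124): 00011001
Gen 11 (rule 150): 00100111
Gen 12 (rule 54): 01111000
Gen 13 (rule 22): 10000100
Gen 14 (rule 124): 11000110

Answer: none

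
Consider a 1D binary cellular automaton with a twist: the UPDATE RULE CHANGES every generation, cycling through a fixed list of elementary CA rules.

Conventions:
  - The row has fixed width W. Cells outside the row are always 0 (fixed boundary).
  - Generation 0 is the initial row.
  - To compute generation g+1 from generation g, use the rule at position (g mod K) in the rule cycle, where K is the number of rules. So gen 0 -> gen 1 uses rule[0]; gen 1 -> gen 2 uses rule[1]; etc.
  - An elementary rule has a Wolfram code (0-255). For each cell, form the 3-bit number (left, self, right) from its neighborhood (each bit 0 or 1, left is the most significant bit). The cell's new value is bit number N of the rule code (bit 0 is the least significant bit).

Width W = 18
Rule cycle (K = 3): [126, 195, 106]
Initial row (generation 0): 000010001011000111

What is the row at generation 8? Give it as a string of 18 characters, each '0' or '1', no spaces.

Gen 0: 000010001011000111
Gen 1 (rule 126): 000111011111101101
Gen 2 (rule 195): 111011001111100100
Gen 3 (rule 106): 101111011000101000
Gen 4 (rule 126): 111001111101111100
Gen 5 (rule 195): 011010111100111101
Gen 6 (rule 106): 111101100101100110
Gen 7 (rule 126): 100111111111111111
Gen 8 (rule 195): 001011111111111111

Answer: 001011111111111111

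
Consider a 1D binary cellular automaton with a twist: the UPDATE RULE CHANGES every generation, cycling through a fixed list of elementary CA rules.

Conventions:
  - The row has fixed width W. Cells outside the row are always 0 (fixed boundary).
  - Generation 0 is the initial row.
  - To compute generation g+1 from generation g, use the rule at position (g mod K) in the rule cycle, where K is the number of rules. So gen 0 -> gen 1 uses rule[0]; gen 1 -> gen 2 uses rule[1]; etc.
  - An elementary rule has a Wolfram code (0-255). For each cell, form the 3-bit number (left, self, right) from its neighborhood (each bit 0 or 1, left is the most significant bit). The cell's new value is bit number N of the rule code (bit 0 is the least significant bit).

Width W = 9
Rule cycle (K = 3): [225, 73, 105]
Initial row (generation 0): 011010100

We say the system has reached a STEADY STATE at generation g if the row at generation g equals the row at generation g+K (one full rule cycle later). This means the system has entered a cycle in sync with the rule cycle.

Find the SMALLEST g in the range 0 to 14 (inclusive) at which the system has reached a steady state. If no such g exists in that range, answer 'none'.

Gen 0: 011010100
Gen 1 (rule 225): 001101001
Gen 2 (rule 73): 101100000
Gen 3 (rule 105): 011101111
Gen 4 (rule 225): 001110111
Gen 5 (rule 73): 101010101
Gen 6 (rule 105): 010101010
Gen 7 (rule 225): 001010100
Gen 8 (rule 73): 100000001
Gen 9 (rule 105): 001111100
Gen 10 (rule 225): 100111101
Gen 11 (rule 73): 000100100
Gen 12 (rule 105): 110000001
Gen 13 (rule 225): 010111100
Gen 14 (rule 73): 000100101
Gen 15 (rule 105): 110000010
Gen 16 (rule 225): 010111000
Gen 17 (rule 73): 000101011

Answer: none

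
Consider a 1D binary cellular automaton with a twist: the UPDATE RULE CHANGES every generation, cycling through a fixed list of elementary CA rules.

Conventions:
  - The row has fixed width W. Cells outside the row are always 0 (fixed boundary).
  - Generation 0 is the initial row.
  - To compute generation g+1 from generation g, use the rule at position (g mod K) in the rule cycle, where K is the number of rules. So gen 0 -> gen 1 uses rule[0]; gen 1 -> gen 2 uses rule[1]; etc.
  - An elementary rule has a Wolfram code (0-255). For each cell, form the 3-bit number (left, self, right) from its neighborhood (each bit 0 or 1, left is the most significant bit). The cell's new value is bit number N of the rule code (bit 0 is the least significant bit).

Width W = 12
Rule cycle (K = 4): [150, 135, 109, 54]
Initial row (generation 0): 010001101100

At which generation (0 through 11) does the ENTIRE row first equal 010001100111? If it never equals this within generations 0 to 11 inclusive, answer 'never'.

Answer: never

Derivation:
Gen 0: 010001101100
Gen 1 (rule 150): 111010000010
Gen 2 (rule 135): 010010111110
Gen 3 (rule 109): 010011100010
Gen 4 (rule 54): 111100010111
Gen 5 (rule 150): 011010110010
Gen 6 (rule 135): 100010000110
Gen 7 (rule 109): 101010110110
Gen 8 (rule 54): 111111001001
Gen 9 (rule 150): 011110111111
Gen 10 (rule 135): 101100011110
Gen 11 (rule 109): 111101010010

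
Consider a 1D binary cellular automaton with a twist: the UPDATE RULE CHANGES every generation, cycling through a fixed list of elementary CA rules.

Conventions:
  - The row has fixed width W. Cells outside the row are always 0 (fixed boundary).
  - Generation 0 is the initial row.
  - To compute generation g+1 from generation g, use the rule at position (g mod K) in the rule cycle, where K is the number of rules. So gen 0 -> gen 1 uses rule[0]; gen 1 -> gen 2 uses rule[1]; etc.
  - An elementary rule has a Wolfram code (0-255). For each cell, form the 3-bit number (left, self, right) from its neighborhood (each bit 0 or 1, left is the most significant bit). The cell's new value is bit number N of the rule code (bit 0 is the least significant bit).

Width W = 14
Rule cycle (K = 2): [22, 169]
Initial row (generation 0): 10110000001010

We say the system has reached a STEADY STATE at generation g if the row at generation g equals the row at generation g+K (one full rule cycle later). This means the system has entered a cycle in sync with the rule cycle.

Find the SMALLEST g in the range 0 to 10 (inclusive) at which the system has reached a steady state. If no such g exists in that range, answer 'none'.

Gen 0: 10110000001010
Gen 1 (rule 22): 10001000011011
Gen 2 (rule 169): 00100011010110
Gen 3 (rule 22): 01110100010001
Gen 4 (rule 169): 01101001000100
Gen 5 (rule 22): 10001111101110
Gen 6 (rule 169): 00101111011100
Gen 7 (rule 22): 01100000000010
Gen 8 (rule 169): 01001111111000
Gen 9 (rule 22): 11110000000100
Gen 10 (rule 169): 11100111110001
Gen 11 (rule 22): 00011000001011
Gen 12 (rule 169): 11010011100110

Answer: none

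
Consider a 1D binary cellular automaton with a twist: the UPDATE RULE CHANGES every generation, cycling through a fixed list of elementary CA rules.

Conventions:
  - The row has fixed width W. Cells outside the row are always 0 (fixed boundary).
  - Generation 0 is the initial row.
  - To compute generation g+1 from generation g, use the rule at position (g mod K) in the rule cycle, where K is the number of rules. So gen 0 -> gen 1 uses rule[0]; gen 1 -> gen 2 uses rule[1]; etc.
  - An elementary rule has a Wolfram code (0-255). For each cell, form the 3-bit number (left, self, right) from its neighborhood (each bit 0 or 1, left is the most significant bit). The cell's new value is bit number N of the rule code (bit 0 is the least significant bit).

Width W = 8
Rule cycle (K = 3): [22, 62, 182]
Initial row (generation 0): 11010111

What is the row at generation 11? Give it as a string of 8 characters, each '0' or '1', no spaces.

Gen 0: 11010111
Gen 1 (rule 22): 00010000
Gen 2 (rule 62): 00111000
Gen 3 (rule 182): 01010100
Gen 4 (rule 22): 11010110
Gen 5 (rule 62): 10111101
Gen 6 (rule 182): 11011011
Gen 7 (rule 22): 00000000
Gen 8 (rule 62): 00000000
Gen 9 (rule 182): 00000000
Gen 10 (rule 22): 00000000
Gen 11 (rule 62): 00000000

Answer: 00000000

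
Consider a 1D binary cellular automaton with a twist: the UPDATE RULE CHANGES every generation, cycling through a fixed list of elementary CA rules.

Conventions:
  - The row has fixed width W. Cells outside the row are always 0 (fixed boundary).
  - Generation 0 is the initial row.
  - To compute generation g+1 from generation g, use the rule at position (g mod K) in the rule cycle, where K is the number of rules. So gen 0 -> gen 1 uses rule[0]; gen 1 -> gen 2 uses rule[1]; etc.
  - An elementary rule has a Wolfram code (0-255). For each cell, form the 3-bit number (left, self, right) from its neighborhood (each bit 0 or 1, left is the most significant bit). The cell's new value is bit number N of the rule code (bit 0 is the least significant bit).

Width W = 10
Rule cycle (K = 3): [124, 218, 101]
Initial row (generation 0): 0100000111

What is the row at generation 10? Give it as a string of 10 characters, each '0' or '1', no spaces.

Answer: 0000000011

Derivation:
Gen 0: 0100000111
Gen 1 (rule 124): 0110000101
Gen 2 (rule 218): 1111001000
Gen 3 (rule 101): 0001001011
Gen 4 (rule 124): 0001101111
Gen 5 (rule 218): 0011101111
Gen 6 (rule 101): 1000110001
Gen 7 (rule 124): 1100111001
Gen 8 (rule 218): 1111111110
Gen 9 (rule 101): 0000000010
Gen 10 (rule 124): 0000000011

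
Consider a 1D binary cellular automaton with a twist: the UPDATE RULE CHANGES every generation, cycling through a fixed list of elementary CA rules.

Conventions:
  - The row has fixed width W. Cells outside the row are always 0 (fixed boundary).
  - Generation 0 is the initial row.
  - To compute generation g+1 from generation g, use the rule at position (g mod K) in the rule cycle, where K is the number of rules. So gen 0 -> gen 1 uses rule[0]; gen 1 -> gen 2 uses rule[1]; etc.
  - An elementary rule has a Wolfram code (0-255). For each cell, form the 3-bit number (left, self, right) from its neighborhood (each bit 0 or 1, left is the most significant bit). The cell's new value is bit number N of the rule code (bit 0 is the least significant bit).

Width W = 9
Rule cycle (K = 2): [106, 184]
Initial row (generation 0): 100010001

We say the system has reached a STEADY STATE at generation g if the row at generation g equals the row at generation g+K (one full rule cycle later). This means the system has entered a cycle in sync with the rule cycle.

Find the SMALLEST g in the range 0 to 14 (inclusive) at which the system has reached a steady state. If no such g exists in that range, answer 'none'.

Gen 0: 100010001
Gen 1 (rule 106): 000100010
Gen 2 (rule 184): 000010001
Gen 3 (rule 106): 000100010
Gen 4 (rule 184): 000010001
Gen 5 (rule 106): 000100010
Gen 6 (rule 184): 000010001
Gen 7 (rule 106): 000100010
Gen 8 (rule 184): 000010001
Gen 9 (rule 106): 000100010
Gen 10 (rule 184): 000010001
Gen 11 (rule 106): 000100010
Gen 12 (rule 184): 000010001
Gen 13 (rule 106): 000100010
Gen 14 (rule 184): 000010001
Gen 15 (rule 106): 000100010
Gen 16 (rule 184): 000010001

Answer: 1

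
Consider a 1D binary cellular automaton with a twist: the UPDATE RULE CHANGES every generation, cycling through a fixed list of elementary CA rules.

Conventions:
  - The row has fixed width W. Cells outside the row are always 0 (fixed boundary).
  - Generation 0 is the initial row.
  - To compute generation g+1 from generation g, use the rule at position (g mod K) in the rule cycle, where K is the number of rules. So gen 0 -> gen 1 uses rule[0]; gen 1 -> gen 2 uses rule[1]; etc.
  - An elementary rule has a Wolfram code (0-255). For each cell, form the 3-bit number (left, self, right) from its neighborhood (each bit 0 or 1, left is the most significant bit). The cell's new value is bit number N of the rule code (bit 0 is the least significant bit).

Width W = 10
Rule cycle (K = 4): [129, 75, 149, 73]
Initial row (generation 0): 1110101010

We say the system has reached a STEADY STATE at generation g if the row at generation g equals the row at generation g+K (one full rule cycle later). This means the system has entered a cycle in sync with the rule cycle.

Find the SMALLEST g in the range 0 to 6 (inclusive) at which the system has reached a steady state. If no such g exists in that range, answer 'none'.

Gen 0: 1110101010
Gen 1 (rule 129): 0100000000
Gen 2 (rule 75): 1001111111
Gen 3 (rule 149): 1100111110
Gen 4 (rule 73): 1100100010
Gen 5 (rule 129): 0000001000
Gen 6 (rule 75): 1111110011
Gen 7 (rule 149): 0111101000
Gen 8 (rule 73): 0100100011
Gen 9 (rule 129): 0000001000
Gen 10 (rule 75): 1111110011

Answer: 5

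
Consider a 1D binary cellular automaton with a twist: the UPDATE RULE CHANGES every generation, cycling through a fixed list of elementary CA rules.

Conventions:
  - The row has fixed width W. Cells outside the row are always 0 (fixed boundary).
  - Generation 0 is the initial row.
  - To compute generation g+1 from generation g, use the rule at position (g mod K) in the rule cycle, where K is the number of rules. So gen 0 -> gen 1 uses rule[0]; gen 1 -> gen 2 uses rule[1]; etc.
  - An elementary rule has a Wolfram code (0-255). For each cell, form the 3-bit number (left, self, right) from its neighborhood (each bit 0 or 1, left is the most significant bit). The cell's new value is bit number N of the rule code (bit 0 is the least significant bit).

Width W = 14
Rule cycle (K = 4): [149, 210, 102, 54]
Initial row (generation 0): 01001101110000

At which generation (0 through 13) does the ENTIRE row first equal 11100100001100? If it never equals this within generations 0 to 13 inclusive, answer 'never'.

Gen 0: 01001101110000
Gen 1 (rule 149): 01100000101111
Gen 2 (rule 210): 10110001000111
Gen 3 (rule 102): 11010011001001
Gen 4 (rule 54): 00111100111111
Gen 5 (rule 149): 10011010011110
Gen 6 (rule 210): 01101001101111
Gen 7 (rule 102): 10111010110001
Gen 8 (rule 54): 11000111001011
Gen 9 (rule 149): 00110010101000
Gen 10 (rule 210): 01011100000100
Gen 11 (rule 102): 11100100001100
Gen 12 (rule 54): 00011110010010
Gen 13 (rule 149): 11001101011011

Answer: 11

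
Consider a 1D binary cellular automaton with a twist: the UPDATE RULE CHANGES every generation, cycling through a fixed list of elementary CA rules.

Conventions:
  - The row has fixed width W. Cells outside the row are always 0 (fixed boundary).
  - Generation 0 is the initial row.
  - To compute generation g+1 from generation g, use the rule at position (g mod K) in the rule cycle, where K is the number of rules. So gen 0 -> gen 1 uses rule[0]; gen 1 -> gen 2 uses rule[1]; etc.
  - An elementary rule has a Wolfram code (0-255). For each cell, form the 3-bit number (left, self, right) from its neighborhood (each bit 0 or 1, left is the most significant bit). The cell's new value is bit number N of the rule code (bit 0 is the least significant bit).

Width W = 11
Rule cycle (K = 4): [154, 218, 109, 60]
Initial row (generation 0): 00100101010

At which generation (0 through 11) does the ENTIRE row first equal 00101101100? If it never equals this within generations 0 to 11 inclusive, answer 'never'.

Answer: never

Derivation:
Gen 0: 00100101010
Gen 1 (rule 154): 01011000001
Gen 2 (rule 218): 10011100010
Gen 3 (rule 109): 10010101010
Gen 4 (rule 60): 11011111111
Gen 5 (rule 154): 10011111110
Gen 6 (rule 218): 01111111111
Gen 7 (rule 109): 01000000001
Gen 8 (rule 60): 01100000001
Gen 9 (rule 154): 11010000010
Gen 10 (rule 218): 11001000101
Gen 11 (rule 109): 11001010111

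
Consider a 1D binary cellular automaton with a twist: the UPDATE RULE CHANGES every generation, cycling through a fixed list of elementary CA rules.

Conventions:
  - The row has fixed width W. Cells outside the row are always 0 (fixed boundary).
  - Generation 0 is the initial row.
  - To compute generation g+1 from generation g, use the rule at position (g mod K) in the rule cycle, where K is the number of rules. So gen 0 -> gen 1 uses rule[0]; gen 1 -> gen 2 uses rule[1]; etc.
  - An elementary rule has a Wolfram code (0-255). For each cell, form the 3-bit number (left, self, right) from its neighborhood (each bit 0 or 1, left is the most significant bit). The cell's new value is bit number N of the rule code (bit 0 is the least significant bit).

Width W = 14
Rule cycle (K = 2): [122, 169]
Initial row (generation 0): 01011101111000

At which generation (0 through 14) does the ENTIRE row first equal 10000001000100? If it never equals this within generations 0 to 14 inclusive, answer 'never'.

Answer: never

Derivation:
Gen 0: 01011101111000
Gen 1 (rule 122): 10110111001100
Gen 2 (rule 169): 01101110001001
Gen 3 (rule 122): 11111011010110
Gen 4 (rule 169): 11110110101100
Gen 5 (rule 122): 10011111011110
Gen 6 (rule 169): 00011110111100
Gen 7 (rule 122): 00110011100110
Gen 8 (rule 169): 10100011000100
Gen 9 (rule 122): 01010111101010
Gen 10 (rule 169): 00101111010100
Gen 11 (rule 122): 01011001101010
Gen 12 (rule 169): 00110001010100
Gen 13 (rule 122): 01111010101010
Gen 14 (rule 169): 01110101010100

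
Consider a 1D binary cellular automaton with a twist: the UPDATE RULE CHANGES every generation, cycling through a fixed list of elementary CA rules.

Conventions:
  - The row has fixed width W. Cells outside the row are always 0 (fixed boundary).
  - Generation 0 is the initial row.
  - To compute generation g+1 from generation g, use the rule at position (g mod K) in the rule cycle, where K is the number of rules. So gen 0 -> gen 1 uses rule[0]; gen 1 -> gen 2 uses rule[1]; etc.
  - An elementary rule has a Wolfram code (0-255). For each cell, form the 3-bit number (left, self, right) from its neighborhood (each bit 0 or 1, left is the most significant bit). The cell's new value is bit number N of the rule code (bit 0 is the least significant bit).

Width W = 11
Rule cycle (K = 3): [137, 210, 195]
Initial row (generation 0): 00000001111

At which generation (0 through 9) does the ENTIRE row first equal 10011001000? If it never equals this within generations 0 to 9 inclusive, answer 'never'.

Answer: 9

Derivation:
Gen 0: 00000001111
Gen 1 (rule 137): 11111101110
Gen 2 (rule 210): 01111100111
Gen 3 (rule 195): 10111101011
Gen 4 (rule 137): 00111000010
Gen 5 (rule 210): 01011100101
Gen 6 (rule 195): 10001101000
Gen 7 (rule 137): 00101000011
Gen 8 (rule 210): 01000100101
Gen 9 (rule 195): 10011001000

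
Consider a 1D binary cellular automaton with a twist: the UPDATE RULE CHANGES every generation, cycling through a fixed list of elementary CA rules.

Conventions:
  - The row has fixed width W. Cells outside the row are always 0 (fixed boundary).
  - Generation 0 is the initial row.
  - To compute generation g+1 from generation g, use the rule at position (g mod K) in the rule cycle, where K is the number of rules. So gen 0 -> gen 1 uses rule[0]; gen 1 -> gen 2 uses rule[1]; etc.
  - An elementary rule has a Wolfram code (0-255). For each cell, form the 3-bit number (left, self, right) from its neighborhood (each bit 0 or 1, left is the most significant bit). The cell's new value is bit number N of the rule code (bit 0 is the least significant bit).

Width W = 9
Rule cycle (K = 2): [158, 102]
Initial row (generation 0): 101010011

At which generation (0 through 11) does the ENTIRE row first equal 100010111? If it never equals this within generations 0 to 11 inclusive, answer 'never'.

Gen 0: 101010011
Gen 1 (rule 158): 101011110
Gen 2 (rule 102): 111100010
Gen 3 (rule 158): 111010111
Gen 4 (rule 102): 001111001
Gen 5 (rule 158): 011110111
Gen 6 (rule 102): 100011001
Gen 7 (rule 158): 110110111
Gen 8 (rule 102): 011011001
Gen 9 (rule 158): 110010111
Gen 10 (rule 102): 010111001
Gen 11 (rule 158): 110110111

Answer: never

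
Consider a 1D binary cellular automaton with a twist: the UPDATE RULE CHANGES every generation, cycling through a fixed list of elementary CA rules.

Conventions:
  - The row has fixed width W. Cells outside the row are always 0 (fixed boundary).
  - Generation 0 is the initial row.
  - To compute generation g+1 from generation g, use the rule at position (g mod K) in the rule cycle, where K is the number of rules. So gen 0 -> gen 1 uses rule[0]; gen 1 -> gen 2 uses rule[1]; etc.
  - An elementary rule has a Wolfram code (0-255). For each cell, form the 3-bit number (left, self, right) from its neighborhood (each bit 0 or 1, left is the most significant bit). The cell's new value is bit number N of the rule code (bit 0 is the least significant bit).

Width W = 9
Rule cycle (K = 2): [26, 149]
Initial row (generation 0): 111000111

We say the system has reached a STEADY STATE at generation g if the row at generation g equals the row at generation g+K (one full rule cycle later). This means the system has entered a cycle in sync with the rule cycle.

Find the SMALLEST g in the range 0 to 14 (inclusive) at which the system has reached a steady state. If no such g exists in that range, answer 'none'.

Answer: 7

Derivation:
Gen 0: 111000111
Gen 1 (rule 26): 100101100
Gen 2 (rule 149): 110100011
Gen 3 (rule 26): 100010110
Gen 4 (rule 149): 111010001
Gen 5 (rule 26): 100001010
Gen 6 (rule 149): 111101011
Gen 7 (rule 26): 100000010
Gen 8 (rule 149): 111111011
Gen 9 (rule 26): 100000010
Gen 10 (rule 149): 111111011
Gen 11 (rule 26): 100000010
Gen 12 (rule 149): 111111011
Gen 13 (rule 26): 100000010
Gen 14 (rule 149): 111111011
Gen 15 (rule 26): 100000010
Gen 16 (rule 149): 111111011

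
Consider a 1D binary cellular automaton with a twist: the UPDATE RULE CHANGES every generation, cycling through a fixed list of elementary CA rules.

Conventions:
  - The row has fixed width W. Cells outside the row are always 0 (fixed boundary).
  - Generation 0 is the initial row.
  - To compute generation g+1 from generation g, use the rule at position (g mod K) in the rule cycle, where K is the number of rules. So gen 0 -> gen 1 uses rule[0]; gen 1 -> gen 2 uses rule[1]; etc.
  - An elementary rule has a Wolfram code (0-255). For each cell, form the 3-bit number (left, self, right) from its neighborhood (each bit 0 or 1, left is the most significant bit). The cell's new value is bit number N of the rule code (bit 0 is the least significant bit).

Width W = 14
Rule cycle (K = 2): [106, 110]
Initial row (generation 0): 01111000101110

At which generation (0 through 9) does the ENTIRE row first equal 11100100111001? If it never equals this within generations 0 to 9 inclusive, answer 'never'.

Gen 0: 01111000101110
Gen 1 (rule 106): 11001001011010
Gen 2 (rule 110): 11011011111110
Gen 3 (rule 106): 11111110000010
Gen 4 (rule 110): 10000010000110
Gen 5 (rule 106): 00000100001110
Gen 6 (rule 110): 00001100011010
Gen 7 (rule 106): 00011100111100
Gen 8 (rule 110): 00110101100100
Gen 9 (rule 106): 01111011101000

Answer: never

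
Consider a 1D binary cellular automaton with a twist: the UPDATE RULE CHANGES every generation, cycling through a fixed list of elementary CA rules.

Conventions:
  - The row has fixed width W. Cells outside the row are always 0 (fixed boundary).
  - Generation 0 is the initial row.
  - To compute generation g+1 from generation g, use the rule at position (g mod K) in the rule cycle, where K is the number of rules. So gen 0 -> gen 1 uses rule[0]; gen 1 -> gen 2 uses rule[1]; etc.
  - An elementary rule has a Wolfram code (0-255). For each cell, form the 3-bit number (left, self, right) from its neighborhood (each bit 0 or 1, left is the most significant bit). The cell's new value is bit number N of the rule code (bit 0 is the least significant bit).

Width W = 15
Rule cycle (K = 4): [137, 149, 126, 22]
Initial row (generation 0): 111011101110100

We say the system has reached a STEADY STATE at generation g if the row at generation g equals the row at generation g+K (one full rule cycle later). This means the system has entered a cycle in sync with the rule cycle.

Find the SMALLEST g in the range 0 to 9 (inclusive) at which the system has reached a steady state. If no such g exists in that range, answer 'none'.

Gen 0: 111011101110100
Gen 1 (rule 137): 110011001100001
Gen 2 (rule 149): 001000100011101
Gen 3 (rule 126): 011101110110111
Gen 4 (rule 22): 100000000000000
Gen 5 (rule 137): 001111111111111
Gen 6 (rule 149): 100111111111110
Gen 7 (rule 126): 111100000000011
Gen 8 (rule 22): 000010000000100
Gen 9 (rule 137): 111000111110001
Gen 10 (rule 149): 010110011101101
Gen 11 (rule 126): 111111110111111
Gen 12 (rule 22): 000000000000000
Gen 13 (rule 137): 111111111111111

Answer: none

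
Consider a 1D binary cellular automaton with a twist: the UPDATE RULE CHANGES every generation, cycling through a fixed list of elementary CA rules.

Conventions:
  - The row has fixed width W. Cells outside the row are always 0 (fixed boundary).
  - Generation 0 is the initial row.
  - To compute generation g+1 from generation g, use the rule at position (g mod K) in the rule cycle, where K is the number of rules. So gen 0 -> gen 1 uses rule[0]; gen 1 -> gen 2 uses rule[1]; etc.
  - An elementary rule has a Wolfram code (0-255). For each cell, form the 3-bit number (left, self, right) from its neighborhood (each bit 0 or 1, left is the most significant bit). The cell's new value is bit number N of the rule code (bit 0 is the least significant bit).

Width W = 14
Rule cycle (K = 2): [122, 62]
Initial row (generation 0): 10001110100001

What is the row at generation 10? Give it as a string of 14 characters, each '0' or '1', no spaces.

Answer: 11110000011011

Derivation:
Gen 0: 10001110100001
Gen 1 (rule 122): 01011011010010
Gen 2 (rule 62): 11110110111111
Gen 3 (rule 122): 10011111100001
Gen 4 (rule 62): 11110000010011
Gen 5 (rule 122): 10011000101111
Gen 6 (rule 62): 11110101111000
Gen 7 (rule 122): 10011011001100
Gen 8 (rule 62): 11110110111010
Gen 9 (rule 122): 10011111101101
Gen 10 (rule 62): 11110000011011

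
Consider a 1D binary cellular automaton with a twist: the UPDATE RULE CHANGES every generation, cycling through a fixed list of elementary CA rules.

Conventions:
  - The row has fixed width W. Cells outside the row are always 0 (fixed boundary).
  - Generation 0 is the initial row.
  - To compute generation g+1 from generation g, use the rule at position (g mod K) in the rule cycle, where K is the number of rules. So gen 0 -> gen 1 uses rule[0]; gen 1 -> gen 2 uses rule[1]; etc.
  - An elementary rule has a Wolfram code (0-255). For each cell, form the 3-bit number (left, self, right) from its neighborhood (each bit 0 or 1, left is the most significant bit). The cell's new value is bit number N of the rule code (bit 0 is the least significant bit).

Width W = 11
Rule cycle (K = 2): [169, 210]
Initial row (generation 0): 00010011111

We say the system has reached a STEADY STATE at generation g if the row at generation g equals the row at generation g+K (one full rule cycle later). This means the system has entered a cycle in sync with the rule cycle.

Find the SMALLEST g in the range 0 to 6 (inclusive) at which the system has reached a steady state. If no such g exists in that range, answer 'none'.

Gen 0: 00010011111
Gen 1 (rule 169): 11000011110
Gen 2 (rule 210): 01100101111
Gen 3 (rule 169): 01000011110
Gen 4 (rule 210): 10100101111
Gen 5 (rule 169): 01000011110
Gen 6 (rule 210): 10100101111
Gen 7 (rule 169): 01000011110
Gen 8 (rule 210): 10100101111

Answer: 3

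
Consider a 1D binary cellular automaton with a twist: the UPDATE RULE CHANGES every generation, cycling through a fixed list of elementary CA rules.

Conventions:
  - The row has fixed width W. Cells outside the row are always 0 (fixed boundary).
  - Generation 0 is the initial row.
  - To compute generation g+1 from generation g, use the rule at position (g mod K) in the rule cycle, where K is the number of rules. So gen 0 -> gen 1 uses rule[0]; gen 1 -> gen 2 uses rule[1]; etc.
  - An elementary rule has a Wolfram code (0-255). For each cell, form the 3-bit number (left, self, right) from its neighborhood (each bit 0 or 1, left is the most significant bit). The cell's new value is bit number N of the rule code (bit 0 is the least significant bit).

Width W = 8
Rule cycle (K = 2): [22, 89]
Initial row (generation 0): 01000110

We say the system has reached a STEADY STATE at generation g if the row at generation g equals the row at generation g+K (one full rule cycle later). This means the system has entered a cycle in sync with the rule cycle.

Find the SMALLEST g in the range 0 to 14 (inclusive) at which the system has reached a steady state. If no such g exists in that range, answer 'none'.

Gen 0: 01000110
Gen 1 (rule 22): 11101001
Gen 2 (rule 89): 10100100
Gen 3 (rule 22): 10111110
Gen 4 (rule 89): 00100011
Gen 5 (rule 22): 01110100
Gen 6 (rule 89): 01010011
Gen 7 (rule 22): 11011100
Gen 8 (rule 89): 11010111
Gen 9 (rule 22): 00010000
Gen 10 (rule 89): 11001111
Gen 11 (rule 22): 00110000
Gen 12 (rule 89): 10111111
Gen 13 (rule 22): 10000000
Gen 14 (rule 89): 01111111
Gen 15 (rule 22): 10000000
Gen 16 (rule 89): 01111111

Answer: 13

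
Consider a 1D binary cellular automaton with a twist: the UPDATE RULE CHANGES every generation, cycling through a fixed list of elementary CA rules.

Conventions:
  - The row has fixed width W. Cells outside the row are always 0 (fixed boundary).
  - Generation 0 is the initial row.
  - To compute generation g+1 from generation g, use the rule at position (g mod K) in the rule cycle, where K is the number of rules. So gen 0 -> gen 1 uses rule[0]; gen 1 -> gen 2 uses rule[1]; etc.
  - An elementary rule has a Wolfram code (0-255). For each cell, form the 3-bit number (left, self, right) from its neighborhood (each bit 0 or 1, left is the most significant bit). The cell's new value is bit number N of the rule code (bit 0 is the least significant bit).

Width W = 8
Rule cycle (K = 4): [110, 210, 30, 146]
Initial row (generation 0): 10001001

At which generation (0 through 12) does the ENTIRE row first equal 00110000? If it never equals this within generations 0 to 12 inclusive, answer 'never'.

Gen 0: 10001001
Gen 1 (rule 110): 10011011
Gen 2 (rule 210): 01101001
Gen 3 (rule 30): 11001111
Gen 4 (rule 146): 00110110
Gen 5 (rule 110): 01111110
Gen 6 (rule 210): 10111111
Gen 7 (rule 30): 10100000
Gen 8 (rule 146): 00010000
Gen 9 (rule 110): 00110000
Gen 10 (rule 210): 01011000
Gen 11 (rule 30): 11010100
Gen 12 (rule 146): 00000010

Answer: 9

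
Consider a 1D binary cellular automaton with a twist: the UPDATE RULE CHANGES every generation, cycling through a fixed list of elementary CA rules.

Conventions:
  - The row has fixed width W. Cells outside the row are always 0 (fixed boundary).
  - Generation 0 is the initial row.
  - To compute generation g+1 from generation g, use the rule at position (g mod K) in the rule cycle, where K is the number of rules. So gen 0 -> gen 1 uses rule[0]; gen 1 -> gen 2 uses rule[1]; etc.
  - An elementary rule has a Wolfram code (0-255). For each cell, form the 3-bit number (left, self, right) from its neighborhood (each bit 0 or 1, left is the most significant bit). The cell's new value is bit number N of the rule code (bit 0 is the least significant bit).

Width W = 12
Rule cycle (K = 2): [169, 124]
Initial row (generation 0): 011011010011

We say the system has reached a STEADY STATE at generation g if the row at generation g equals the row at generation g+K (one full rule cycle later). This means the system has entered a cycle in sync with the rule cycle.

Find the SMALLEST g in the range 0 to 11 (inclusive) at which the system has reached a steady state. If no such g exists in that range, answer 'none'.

Answer: 11

Derivation:
Gen 0: 011011010011
Gen 1 (rule 169): 010110100010
Gen 2 (rule 124): 011111110011
Gen 3 (rule 169): 011111100010
Gen 4 (rule 124): 010000110011
Gen 5 (rule 169): 000110100010
Gen 6 (rule 124): 000111110011
Gen 7 (rule 169): 110111100010
Gen 8 (rule 124): 111100110011
Gen 9 (rule 169): 111000100010
Gen 10 (rule 124): 101100110011
Gen 11 (rule 169): 011000100010
Gen 12 (rule 124): 011100110011
Gen 13 (rule 169): 011000100010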